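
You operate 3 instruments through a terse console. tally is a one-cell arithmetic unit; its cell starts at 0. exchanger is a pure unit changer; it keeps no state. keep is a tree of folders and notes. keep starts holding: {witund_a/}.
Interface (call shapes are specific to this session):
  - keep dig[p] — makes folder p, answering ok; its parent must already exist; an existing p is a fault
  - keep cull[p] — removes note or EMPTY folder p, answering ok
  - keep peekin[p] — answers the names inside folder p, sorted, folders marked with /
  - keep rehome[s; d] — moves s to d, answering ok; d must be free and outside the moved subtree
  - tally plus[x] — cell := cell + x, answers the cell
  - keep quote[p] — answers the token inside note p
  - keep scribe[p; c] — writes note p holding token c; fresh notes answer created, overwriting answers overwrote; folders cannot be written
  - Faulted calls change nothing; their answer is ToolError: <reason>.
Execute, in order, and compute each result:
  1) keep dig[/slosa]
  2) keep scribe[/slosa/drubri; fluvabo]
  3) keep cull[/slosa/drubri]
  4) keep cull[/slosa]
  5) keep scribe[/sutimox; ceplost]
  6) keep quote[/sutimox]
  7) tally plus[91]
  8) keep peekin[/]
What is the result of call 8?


Answer: [sutimox, witund_a/]

Derivation:
I run keep dig with /slosa, and get ok.
Invoking keep scribe with /slosa/drubri, fluvabo, yielding created.
Invoking keep cull with /slosa/drubri, yielding ok.
I run keep cull with /slosa, giving ok.
I invoke keep scribe with /sutimox, ceplost, → created.
Next I call keep quote with /sutimox: ceplost.
Next I call tally plus with 91, and get 91.
Next I call keep peekin with /, and see [sutimox, witund_a/].


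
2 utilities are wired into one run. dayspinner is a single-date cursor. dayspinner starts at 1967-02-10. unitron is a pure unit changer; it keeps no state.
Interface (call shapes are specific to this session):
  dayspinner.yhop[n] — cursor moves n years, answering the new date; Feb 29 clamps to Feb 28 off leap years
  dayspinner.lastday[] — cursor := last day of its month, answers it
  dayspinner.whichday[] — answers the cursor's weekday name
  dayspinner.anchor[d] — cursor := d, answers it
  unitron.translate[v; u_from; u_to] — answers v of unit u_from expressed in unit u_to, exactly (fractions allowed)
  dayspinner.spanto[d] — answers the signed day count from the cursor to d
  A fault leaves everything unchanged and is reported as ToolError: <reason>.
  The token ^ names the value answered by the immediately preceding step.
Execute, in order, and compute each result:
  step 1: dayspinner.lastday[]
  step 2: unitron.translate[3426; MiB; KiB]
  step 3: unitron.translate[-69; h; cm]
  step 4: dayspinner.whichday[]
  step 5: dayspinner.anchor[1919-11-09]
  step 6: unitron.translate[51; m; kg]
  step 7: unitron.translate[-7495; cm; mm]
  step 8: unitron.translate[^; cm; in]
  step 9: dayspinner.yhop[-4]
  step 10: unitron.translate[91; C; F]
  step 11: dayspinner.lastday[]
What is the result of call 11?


Answer: 1915-11-30

Derivation:
·→ dayspinner.lastday()
·← 1967-02-28
·→ unitron.translate(v: 3426, u_from: MiB, u_to: KiB)
·← 3508224
·→ unitron.translate(v: -69, u_from: h, u_to: cm)
·← ToolError: incompatible units
·→ dayspinner.whichday()
·← Tuesday
·→ dayspinner.anchor(d: 1919-11-09)
·← 1919-11-09
·→ unitron.translate(v: 51, u_from: m, u_to: kg)
·← ToolError: incompatible units
·→ unitron.translate(v: -7495, u_from: cm, u_to: mm)
·← -74950
·→ unitron.translate(v: ^, u_from: cm, u_to: in)
·← -3747500/127
·→ dayspinner.yhop(n: -4)
·← 1915-11-09
·→ unitron.translate(v: 91, u_from: C, u_to: F)
·← 979/5
·→ dayspinner.lastday()
·← 1915-11-30


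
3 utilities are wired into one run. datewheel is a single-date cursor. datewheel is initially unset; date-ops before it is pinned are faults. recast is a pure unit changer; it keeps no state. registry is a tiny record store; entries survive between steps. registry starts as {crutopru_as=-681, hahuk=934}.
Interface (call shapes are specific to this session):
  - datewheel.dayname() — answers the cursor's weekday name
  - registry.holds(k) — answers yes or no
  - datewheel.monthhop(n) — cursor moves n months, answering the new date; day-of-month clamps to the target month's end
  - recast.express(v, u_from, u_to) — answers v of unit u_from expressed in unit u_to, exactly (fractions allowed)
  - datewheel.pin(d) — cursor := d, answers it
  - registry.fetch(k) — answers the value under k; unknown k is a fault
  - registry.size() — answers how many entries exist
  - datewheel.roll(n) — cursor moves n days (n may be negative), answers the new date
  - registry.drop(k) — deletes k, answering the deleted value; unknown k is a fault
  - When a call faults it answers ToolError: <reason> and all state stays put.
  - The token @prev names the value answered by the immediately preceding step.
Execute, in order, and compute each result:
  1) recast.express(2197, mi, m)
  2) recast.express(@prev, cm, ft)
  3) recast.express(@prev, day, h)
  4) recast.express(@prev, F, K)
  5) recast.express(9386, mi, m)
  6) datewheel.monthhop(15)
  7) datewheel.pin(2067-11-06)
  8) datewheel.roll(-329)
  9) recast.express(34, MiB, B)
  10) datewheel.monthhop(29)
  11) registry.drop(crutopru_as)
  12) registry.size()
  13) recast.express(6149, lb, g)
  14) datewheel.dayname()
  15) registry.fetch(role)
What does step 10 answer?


Answer: 2069-05-12

Derivation:
Invoking recast.express on v: 2197, u_from: mi, u_to: m, — result: 441966096/125.
I call recast.express on v: @prev, u_from: cm, u_to: ft: 580008/5.
Then recast.express on v: @prev, u_from: day, u_to: h, and see 13920192/5.
I invoke recast.express on v: @prev, u_from: F, u_to: K, yielding 278449807/180.
Using recast.express on v: 9386, u_from: mi, u_to: m, yielding 1888162848/125.
I invoke datewheel.monthhop on n: 15, and see ToolError: no date set.
I use datewheel.pin on d: 2067-11-06, and get 2067-11-06.
Now I run datewheel.roll on n: -329, and get 2066-12-12.
Invoking recast.express on v: 34, u_from: MiB, u_to: B, — result: 35651584.
I use datewheel.monthhop on n: 29: 2069-05-12.
I call registry.drop on k: crutopru_as: -681.
I use registry.size(), yielding 1.
I run recast.express on v: 6149, u_from: lb, u_to: g, yielding 278913948313/100000.
I call datewheel.dayname(), yielding Sunday.
Next I call registry.fetch on k: role: ToolError: no such key role.


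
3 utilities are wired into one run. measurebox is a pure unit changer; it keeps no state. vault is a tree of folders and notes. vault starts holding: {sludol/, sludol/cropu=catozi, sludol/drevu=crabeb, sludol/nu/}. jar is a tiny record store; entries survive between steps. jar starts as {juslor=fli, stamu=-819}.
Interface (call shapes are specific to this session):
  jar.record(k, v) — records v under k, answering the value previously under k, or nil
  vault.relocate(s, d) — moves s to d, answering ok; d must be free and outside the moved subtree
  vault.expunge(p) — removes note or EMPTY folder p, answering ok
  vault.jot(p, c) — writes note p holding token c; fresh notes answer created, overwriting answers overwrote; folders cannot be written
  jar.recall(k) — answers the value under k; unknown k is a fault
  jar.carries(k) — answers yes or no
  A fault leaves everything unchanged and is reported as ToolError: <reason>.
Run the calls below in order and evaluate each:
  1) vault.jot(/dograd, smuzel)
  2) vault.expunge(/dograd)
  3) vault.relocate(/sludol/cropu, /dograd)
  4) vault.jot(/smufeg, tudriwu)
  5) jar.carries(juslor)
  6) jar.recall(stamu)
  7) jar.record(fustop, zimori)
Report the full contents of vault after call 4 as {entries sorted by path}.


Answer: {dograd=catozi, sludol/, sludol/drevu=crabeb, sludol/nu/, smufeg=tudriwu}

Derivation:
! vault.jot(p='/dograd', c='smuzel') == created
! vault.expunge(p='/dograd') == ok
! vault.relocate(s='/sludol/cropu', d='/dograd') == ok
! vault.jot(p='/smufeg', c='tudriwu') == created
! jar.carries(k='juslor') == yes
! jar.recall(k='stamu') == -819
! jar.record(k='fustop', v='zimori') == nil


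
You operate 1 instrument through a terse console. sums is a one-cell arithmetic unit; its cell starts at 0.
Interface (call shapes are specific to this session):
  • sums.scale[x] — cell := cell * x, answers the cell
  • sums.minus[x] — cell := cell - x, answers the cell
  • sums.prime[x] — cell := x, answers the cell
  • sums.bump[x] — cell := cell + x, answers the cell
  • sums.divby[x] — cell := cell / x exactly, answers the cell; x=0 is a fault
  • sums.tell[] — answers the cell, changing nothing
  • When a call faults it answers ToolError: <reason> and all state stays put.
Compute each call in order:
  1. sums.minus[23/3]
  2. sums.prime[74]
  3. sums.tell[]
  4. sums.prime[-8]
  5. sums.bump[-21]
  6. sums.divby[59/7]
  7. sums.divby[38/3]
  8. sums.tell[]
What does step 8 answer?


Answer: -609/2242

Derivation:
CALL sums.minus[x: 23/3]
RET  -23/3
CALL sums.prime[x: 74]
RET  74
CALL sums.tell[]
RET  74
CALL sums.prime[x: -8]
RET  -8
CALL sums.bump[x: -21]
RET  -29
CALL sums.divby[x: 59/7]
RET  -203/59
CALL sums.divby[x: 38/3]
RET  -609/2242
CALL sums.tell[]
RET  -609/2242


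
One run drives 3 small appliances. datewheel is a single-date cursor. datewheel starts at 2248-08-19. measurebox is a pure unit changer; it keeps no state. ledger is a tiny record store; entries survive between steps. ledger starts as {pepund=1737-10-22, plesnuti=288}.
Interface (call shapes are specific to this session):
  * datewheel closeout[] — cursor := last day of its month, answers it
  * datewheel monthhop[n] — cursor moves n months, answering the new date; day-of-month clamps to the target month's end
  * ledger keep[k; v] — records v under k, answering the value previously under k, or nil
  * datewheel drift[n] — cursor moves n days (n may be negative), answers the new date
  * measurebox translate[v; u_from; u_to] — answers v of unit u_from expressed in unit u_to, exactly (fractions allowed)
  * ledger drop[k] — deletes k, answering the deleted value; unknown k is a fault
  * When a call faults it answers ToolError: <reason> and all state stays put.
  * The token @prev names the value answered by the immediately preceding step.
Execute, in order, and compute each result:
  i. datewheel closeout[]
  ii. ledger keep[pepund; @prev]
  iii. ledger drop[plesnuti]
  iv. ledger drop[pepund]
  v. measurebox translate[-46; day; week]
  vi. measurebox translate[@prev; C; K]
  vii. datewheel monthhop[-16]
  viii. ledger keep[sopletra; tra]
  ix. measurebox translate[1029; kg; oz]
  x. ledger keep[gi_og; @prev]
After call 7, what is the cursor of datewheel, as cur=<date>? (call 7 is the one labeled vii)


>>> datewheel closeout
= 2248-08-31
>>> ledger keep k='pepund' v='@prev'
= 1737-10-22
>>> ledger drop k='plesnuti'
= 288
>>> ledger drop k='pepund'
= 2248-08-31
>>> measurebox translate v='-46' u_from='day' u_to='week'
= -46/7
>>> measurebox translate v='@prev' u_from='C' u_to='K'
= 37321/140
>>> datewheel monthhop n='-16'
= 2247-04-30
>>> ledger keep k='sopletra' v='tra'
= nil
>>> measurebox translate v='1029' u_from='kg' u_to='oz'
= 235200000000/6479891
>>> ledger keep k='gi_og' v='@prev'
= nil

Answer: cur=2247-04-30


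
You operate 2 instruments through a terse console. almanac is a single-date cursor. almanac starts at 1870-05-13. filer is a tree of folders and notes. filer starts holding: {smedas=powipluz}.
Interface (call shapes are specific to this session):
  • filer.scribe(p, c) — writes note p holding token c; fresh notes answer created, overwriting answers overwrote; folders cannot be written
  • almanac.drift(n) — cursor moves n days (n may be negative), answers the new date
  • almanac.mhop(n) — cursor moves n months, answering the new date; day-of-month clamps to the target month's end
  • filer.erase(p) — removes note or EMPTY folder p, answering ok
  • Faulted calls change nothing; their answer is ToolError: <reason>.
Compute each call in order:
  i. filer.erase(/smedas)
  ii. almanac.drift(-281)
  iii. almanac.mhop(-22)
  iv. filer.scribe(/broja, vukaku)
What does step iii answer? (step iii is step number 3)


→ filer.erase(p=/smedas)
← ok
→ almanac.drift(n=-281)
← 1869-08-05
→ almanac.mhop(n=-22)
← 1867-10-05
→ filer.scribe(p=/broja, c=vukaku)
← created

Answer: 1867-10-05


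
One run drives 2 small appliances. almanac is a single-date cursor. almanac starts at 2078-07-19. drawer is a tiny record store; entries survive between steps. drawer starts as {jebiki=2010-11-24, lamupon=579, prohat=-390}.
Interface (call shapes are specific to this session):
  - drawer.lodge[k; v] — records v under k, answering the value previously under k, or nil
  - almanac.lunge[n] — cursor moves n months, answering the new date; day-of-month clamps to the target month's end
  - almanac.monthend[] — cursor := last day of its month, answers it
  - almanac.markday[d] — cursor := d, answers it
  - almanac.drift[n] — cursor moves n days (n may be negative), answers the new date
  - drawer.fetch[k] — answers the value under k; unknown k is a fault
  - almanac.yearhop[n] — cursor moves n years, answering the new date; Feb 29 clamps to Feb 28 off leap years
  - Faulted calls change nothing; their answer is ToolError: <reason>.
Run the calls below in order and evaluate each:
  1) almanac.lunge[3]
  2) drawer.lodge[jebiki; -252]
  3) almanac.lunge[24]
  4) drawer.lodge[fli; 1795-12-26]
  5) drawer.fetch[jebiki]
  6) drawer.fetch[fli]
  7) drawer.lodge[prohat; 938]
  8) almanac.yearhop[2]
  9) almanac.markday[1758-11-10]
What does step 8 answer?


Answer: 2082-10-19

Derivation:
~$ almanac.lunge 3
[out] 2078-10-19
~$ drawer.lodge jebiki -252
[out] 2010-11-24
~$ almanac.lunge 24
[out] 2080-10-19
~$ drawer.lodge fli 1795-12-26
[out] nil
~$ drawer.fetch jebiki
[out] -252
~$ drawer.fetch fli
[out] 1795-12-26
~$ drawer.lodge prohat 938
[out] -390
~$ almanac.yearhop 2
[out] 2082-10-19
~$ almanac.markday 1758-11-10
[out] 1758-11-10


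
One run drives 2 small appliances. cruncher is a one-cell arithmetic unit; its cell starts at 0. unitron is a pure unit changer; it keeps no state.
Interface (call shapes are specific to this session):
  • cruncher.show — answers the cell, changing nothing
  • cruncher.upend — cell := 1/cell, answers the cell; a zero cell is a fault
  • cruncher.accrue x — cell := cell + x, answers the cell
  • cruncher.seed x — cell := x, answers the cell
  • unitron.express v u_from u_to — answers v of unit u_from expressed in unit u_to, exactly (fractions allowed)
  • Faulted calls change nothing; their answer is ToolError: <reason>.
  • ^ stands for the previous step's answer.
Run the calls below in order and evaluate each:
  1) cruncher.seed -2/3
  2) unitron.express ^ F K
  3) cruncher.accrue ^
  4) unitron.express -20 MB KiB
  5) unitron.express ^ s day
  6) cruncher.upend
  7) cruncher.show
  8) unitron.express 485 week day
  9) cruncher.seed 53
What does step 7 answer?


Answer: 540/137341

Derivation:
~$ cruncher.seed x='-2/3'
  -2/3
~$ unitron.express v='^' u_from='F' u_to='K'
  137701/540
~$ cruncher.accrue x='^'
  137341/540
~$ unitron.express v='-20' u_from='MB' u_to='KiB'
  -78125/4
~$ unitron.express v='^' u_from='s' u_to='day'
  -3125/13824
~$ cruncher.upend
  540/137341
~$ cruncher.show
  540/137341
~$ unitron.express v='485' u_from='week' u_to='day'
  3395
~$ cruncher.seed x='53'
  53


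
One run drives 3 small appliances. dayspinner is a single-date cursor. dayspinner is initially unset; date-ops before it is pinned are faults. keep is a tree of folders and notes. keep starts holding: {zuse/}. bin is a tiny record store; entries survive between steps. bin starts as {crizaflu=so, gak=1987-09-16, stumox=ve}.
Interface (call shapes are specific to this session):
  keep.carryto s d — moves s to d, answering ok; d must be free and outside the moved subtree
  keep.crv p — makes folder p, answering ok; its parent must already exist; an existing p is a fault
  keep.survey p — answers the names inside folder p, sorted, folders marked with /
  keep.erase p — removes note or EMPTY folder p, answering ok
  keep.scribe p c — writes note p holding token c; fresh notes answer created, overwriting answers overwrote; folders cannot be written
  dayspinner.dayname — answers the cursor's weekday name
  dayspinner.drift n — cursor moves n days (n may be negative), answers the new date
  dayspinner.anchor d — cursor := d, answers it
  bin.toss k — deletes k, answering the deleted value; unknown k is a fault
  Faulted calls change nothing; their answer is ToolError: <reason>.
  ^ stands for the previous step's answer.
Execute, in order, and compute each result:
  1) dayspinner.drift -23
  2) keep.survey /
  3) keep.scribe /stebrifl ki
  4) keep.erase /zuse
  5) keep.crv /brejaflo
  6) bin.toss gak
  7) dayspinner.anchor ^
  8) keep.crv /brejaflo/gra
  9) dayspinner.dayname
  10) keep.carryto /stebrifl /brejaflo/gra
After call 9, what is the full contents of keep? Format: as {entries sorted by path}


Answer: {brejaflo/, brejaflo/gra/, stebrifl=ki}

Derivation:
>>> dayspinner.drift n='-23'
= ToolError: no date set
>>> keep.survey p='/'
= [zuse/]
>>> keep.scribe p='/stebrifl' c='ki'
= created
>>> keep.erase p='/zuse'
= ok
>>> keep.crv p='/brejaflo'
= ok
>>> bin.toss k='gak'
= 1987-09-16
>>> dayspinner.anchor d='^'
= 1987-09-16
>>> keep.crv p='/brejaflo/gra'
= ok
>>> dayspinner.dayname
= Wednesday
>>> keep.carryto s='/stebrifl' d='/brejaflo/gra'
= ToolError: exists


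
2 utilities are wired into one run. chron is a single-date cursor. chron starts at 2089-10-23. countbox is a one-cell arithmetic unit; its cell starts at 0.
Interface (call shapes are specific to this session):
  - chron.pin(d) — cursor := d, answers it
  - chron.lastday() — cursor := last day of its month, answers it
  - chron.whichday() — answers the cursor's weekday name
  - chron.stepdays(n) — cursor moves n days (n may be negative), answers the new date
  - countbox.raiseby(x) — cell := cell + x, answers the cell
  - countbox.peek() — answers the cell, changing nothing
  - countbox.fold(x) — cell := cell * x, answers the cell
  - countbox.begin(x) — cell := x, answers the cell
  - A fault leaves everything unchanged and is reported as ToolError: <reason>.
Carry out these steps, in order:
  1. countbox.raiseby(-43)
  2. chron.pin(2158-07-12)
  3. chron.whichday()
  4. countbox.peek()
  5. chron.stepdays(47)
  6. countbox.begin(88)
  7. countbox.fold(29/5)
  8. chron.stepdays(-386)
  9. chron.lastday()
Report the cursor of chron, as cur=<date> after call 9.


Answer: cur=2157-08-31

Derivation:
-> countbox.raiseby(x='-43')
<- -43
-> chron.pin(d='2158-07-12')
<- 2158-07-12
-> chron.whichday()
<- Wednesday
-> countbox.peek()
<- -43
-> chron.stepdays(n='47')
<- 2158-08-28
-> countbox.begin(x='88')
<- 88
-> countbox.fold(x='29/5')
<- 2552/5
-> chron.stepdays(n='-386')
<- 2157-08-07
-> chron.lastday()
<- 2157-08-31


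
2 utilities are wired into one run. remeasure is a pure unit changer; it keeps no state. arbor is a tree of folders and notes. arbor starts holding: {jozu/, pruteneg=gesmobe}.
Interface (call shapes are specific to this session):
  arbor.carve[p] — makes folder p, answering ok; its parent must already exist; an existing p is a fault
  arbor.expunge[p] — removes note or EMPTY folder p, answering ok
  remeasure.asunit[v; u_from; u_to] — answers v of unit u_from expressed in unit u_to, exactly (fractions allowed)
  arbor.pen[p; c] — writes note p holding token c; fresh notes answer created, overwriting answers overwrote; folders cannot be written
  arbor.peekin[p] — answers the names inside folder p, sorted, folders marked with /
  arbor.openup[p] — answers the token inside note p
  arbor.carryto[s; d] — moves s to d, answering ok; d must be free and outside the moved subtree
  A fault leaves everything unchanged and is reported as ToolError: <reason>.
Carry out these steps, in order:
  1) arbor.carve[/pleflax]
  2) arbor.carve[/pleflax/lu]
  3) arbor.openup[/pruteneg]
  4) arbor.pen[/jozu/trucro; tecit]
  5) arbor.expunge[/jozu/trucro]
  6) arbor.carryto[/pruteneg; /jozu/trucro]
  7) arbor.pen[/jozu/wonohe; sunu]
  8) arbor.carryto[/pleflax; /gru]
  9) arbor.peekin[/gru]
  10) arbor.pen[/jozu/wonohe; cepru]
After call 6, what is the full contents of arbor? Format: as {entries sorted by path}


Answer: {jozu/, jozu/trucro=gesmobe, pleflax/, pleflax/lu/}

Derivation:
I run arbor.carve passing p='/pleflax': ok.
Then arbor.carve passing p='/pleflax/lu', — result: ok.
Then arbor.openup passing p='/pruteneg', and get gesmobe.
Calling arbor.pen passing p='/jozu/trucro', c='tecit', which returns created.
Next I call arbor.expunge passing p='/jozu/trucro', giving ok.
Invoking arbor.carryto passing s='/pruteneg', d='/jozu/trucro': ok.
Then arbor.pen passing p='/jozu/wonohe', c='sunu', and see created.
Now I run arbor.carryto passing s='/pleflax', d='/gru', → ok.
I run arbor.peekin passing p='/gru', → [lu/].
I try arbor.pen passing p='/jozu/wonohe', c='cepru': overwrote.


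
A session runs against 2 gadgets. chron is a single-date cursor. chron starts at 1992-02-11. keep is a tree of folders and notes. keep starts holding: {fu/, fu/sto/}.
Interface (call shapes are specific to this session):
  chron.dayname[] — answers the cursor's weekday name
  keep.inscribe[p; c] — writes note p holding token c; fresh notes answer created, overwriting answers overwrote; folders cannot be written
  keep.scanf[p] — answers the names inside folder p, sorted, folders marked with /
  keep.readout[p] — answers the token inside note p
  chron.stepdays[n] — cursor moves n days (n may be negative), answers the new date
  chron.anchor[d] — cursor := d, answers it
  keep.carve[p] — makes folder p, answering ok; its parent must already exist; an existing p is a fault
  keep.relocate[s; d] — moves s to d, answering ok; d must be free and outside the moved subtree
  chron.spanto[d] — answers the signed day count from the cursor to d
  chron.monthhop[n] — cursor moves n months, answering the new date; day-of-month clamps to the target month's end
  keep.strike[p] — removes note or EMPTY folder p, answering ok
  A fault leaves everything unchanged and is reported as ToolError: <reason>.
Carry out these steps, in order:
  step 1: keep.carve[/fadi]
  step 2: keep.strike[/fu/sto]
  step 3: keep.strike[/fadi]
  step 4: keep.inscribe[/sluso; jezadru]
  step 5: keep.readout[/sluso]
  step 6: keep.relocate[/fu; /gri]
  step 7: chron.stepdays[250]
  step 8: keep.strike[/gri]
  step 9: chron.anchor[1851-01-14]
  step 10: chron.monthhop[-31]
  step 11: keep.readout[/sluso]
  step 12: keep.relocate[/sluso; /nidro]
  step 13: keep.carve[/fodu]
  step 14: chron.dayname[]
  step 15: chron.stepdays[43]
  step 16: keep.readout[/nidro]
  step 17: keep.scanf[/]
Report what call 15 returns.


Answer: 1848-07-27

Derivation:
-- keep.carve(p=/fadi) ~> ok
-- keep.strike(p=/fu/sto) ~> ok
-- keep.strike(p=/fadi) ~> ok
-- keep.inscribe(p=/sluso, c=jezadru) ~> created
-- keep.readout(p=/sluso) ~> jezadru
-- keep.relocate(s=/fu, d=/gri) ~> ok
-- chron.stepdays(n=250) ~> 1992-10-18
-- keep.strike(p=/gri) ~> ok
-- chron.anchor(d=1851-01-14) ~> 1851-01-14
-- chron.monthhop(n=-31) ~> 1848-06-14
-- keep.readout(p=/sluso) ~> jezadru
-- keep.relocate(s=/sluso, d=/nidro) ~> ok
-- keep.carve(p=/fodu) ~> ok
-- chron.dayname() ~> Wednesday
-- chron.stepdays(n=43) ~> 1848-07-27
-- keep.readout(p=/nidro) ~> jezadru
-- keep.scanf(p=/) ~> [fodu/, nidro]


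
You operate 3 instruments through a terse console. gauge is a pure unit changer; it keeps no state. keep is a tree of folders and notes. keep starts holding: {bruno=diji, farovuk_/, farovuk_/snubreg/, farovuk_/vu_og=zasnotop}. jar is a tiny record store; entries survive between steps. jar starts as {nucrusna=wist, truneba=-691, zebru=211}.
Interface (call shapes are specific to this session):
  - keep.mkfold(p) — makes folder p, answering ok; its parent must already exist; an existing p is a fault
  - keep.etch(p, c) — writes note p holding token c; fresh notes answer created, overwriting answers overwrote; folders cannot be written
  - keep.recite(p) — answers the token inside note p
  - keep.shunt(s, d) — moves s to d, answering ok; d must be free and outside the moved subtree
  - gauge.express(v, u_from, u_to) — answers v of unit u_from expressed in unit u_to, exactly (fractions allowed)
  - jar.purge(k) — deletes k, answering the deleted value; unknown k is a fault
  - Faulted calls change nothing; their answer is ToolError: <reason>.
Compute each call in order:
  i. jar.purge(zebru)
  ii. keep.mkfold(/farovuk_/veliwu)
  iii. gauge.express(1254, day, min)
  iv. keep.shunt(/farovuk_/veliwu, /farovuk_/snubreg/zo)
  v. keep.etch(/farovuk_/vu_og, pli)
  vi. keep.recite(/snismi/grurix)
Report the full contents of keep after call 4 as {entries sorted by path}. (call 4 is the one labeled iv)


Answer: {bruno=diji, farovuk_/, farovuk_/snubreg/, farovuk_/snubreg/zo/, farovuk_/vu_og=zasnotop}

Derivation:
→ purge(k→zebru)
← 211
→ mkfold(p→/farovuk_/veliwu)
← ok
→ express(v→1254, u_from→day, u_to→min)
← 1805760
→ shunt(s→/farovuk_/veliwu, d→/farovuk_/snubreg/zo)
← ok
→ etch(p→/farovuk_/vu_og, c→pli)
← overwrote
→ recite(p→/snismi/grurix)
← ToolError: not found


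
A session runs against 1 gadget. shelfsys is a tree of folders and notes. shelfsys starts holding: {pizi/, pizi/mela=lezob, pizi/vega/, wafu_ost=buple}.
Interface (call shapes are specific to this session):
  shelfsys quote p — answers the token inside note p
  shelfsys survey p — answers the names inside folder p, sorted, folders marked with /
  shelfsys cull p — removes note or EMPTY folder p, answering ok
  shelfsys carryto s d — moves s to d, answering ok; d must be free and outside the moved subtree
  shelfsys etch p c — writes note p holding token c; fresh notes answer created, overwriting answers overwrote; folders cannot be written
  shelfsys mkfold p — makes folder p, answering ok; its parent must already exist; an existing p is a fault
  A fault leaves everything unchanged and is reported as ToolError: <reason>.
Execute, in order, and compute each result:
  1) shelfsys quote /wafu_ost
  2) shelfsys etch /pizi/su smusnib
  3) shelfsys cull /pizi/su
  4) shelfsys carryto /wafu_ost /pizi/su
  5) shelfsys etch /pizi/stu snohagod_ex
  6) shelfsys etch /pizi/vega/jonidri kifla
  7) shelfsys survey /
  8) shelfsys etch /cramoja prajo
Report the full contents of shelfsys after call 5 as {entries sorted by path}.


% shelfsys quote(p='/wafu_ost') => buple
% shelfsys etch(p='/pizi/su', c='smusnib') => created
% shelfsys cull(p='/pizi/su') => ok
% shelfsys carryto(s='/wafu_ost', d='/pizi/su') => ok
% shelfsys etch(p='/pizi/stu', c='snohagod_ex') => created
% shelfsys etch(p='/pizi/vega/jonidri', c='kifla') => created
% shelfsys survey(p='/') => [pizi/]
% shelfsys etch(p='/cramoja', c='prajo') => created

Answer: {pizi/, pizi/mela=lezob, pizi/stu=snohagod_ex, pizi/su=buple, pizi/vega/}


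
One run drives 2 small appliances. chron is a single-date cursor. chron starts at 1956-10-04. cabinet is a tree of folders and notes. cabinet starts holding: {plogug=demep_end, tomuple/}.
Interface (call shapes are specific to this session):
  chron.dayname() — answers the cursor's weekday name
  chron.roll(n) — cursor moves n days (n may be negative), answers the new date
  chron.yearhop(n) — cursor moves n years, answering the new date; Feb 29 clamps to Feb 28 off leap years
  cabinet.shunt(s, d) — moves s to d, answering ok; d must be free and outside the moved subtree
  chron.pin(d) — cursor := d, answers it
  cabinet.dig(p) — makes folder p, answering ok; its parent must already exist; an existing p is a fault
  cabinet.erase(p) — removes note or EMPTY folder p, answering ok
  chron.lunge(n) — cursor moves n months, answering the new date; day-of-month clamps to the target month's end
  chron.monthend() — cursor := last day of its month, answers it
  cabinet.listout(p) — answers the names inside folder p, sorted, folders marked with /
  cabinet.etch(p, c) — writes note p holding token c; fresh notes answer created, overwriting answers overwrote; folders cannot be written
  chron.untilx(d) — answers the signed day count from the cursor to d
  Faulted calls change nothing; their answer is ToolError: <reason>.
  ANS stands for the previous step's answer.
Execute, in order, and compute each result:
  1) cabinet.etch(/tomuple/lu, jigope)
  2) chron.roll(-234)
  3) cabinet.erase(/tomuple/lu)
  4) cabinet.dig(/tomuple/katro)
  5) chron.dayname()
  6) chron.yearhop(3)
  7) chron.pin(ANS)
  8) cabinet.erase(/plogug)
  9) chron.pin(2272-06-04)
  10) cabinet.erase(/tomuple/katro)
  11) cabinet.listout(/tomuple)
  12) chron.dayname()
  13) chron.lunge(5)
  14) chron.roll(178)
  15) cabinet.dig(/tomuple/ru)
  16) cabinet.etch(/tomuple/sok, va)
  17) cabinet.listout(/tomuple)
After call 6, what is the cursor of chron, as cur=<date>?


Answer: cur=1959-02-13

Derivation:
# cabinet.etch(/tomuple/lu, jigope) => created
# chron.roll(-234) => 1956-02-13
# cabinet.erase(/tomuple/lu) => ok
# cabinet.dig(/tomuple/katro) => ok
# chron.dayname() => Monday
# chron.yearhop(3) => 1959-02-13
# chron.pin(ANS) => 1959-02-13
# cabinet.erase(/plogug) => ok
# chron.pin(2272-06-04) => 2272-06-04
# cabinet.erase(/tomuple/katro) => ok
# cabinet.listout(/tomuple) => []
# chron.dayname() => Tuesday
# chron.lunge(5) => 2272-11-04
# chron.roll(178) => 2273-05-01
# cabinet.dig(/tomuple/ru) => ok
# cabinet.etch(/tomuple/sok, va) => created
# cabinet.listout(/tomuple) => [ru/, sok]


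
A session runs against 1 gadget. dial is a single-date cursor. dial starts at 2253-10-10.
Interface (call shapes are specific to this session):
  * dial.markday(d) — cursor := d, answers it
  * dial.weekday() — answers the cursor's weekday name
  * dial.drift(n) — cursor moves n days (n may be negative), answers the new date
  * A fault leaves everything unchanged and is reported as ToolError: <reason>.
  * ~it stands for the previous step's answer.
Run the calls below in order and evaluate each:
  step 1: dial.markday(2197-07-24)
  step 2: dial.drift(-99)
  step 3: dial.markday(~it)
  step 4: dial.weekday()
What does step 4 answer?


I use dial.markday on d='2197-07-24', and get 2197-07-24.
Then dial.drift on n='-99', and see 2197-04-16.
I run dial.markday on d='~it', and observe 2197-04-16.
Using dial.weekday, which returns Sunday.

Answer: Sunday


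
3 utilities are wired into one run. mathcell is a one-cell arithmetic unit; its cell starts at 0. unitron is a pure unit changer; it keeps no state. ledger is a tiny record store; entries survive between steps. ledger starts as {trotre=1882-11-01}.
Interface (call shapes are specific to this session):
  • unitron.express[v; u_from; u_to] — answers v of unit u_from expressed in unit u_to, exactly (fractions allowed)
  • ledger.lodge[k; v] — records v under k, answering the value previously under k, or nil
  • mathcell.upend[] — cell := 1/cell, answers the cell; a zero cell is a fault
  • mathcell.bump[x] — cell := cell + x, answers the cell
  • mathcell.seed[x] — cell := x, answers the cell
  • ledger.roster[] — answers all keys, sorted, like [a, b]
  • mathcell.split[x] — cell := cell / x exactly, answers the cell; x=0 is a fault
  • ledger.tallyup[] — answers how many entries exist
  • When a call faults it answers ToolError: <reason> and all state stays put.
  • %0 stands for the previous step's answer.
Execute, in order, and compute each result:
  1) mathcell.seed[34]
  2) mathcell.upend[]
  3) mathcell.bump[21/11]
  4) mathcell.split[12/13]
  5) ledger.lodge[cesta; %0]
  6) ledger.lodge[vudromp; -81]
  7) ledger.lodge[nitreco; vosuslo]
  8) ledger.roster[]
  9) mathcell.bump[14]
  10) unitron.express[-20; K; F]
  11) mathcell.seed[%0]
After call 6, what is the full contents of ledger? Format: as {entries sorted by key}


# mathcell.seed(34) ~> 34
# mathcell.upend() ~> 1/34
# mathcell.bump(21/11) ~> 725/374
# mathcell.split(12/13) ~> 9425/4488
# ledger.lodge(cesta, %0) ~> nil
# ledger.lodge(vudromp, -81) ~> nil
# ledger.lodge(nitreco, vosuslo) ~> nil
# ledger.roster() ~> [cesta, nitreco, trotre, vudromp]
# mathcell.bump(14) ~> 72257/4488
# unitron.express(-20, K, F) ~> -49567/100
# mathcell.seed(%0) ~> -49567/100

Answer: {cesta=9425/4488, trotre=1882-11-01, vudromp=-81}


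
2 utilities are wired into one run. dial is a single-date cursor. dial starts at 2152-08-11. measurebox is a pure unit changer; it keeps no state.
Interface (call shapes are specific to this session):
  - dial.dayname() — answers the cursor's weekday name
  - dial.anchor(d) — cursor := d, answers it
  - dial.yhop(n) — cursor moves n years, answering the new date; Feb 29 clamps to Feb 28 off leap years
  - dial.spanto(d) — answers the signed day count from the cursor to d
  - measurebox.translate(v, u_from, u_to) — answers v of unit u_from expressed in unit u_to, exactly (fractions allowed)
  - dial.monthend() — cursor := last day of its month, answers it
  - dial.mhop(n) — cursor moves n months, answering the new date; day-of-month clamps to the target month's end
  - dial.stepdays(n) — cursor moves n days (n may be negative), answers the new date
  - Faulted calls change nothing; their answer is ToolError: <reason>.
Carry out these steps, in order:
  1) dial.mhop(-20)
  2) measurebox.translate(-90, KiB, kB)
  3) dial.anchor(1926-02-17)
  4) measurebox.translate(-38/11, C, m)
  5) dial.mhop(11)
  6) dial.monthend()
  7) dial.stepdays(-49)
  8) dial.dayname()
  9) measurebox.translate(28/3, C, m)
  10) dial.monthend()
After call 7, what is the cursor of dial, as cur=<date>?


Answer: cur=1926-12-13

Derivation:
// 1. mhop(n→-20) == 2150-12-11
// 2. translate(v→-90, u_from→KiB, u_to→kB) == -2304/25
// 3. anchor(d→1926-02-17) == 1926-02-17
// 4. translate(v→-38/11, u_from→C, u_to→m) == ToolError: incompatible units
// 5. mhop(n→11) == 1927-01-17
// 6. monthend() == 1927-01-31
// 7. stepdays(n→-49) == 1926-12-13
// 8. dayname() == Monday
// 9. translate(v→28/3, u_from→C, u_to→m) == ToolError: incompatible units
// 10. monthend() == 1926-12-31


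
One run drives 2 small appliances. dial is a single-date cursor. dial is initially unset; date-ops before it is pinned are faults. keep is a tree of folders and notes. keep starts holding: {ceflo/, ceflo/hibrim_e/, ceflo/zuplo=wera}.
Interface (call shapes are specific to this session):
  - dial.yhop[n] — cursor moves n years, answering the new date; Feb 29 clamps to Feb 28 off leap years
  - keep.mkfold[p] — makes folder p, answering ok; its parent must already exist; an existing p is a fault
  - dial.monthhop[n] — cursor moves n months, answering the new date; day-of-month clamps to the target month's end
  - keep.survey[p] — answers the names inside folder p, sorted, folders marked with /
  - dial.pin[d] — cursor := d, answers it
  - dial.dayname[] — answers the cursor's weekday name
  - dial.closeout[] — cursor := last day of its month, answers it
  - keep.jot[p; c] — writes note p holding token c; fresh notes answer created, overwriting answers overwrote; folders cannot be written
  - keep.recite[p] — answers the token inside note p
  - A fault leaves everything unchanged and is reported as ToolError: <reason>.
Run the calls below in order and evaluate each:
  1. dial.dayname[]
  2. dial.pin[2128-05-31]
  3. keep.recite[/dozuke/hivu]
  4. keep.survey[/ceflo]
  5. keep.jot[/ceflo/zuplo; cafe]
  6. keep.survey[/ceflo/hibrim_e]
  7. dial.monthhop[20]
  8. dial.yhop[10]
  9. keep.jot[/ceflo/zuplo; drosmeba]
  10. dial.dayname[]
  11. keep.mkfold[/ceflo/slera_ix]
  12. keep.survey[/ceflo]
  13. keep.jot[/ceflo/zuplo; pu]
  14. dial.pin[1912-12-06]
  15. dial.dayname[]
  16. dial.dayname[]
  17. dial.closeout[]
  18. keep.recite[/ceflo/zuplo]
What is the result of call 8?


% dial.dayname
  ToolError: no date set
% dial.pin d: 2128-05-31
  2128-05-31
% keep.recite p: /dozuke/hivu
  ToolError: not found
% keep.survey p: /ceflo
  [hibrim_e/, zuplo]
% keep.jot p: /ceflo/zuplo c: cafe
  overwrote
% keep.survey p: /ceflo/hibrim_e
  []
% dial.monthhop n: 20
  2130-01-31
% dial.yhop n: 10
  2140-01-31
% keep.jot p: /ceflo/zuplo c: drosmeba
  overwrote
% dial.dayname
  Sunday
% keep.mkfold p: /ceflo/slera_ix
  ok
% keep.survey p: /ceflo
  [hibrim_e/, slera_ix/, zuplo]
% keep.jot p: /ceflo/zuplo c: pu
  overwrote
% dial.pin d: 1912-12-06
  1912-12-06
% dial.dayname
  Friday
% dial.dayname
  Friday
% dial.closeout
  1912-12-31
% keep.recite p: /ceflo/zuplo
  pu

Answer: 2140-01-31


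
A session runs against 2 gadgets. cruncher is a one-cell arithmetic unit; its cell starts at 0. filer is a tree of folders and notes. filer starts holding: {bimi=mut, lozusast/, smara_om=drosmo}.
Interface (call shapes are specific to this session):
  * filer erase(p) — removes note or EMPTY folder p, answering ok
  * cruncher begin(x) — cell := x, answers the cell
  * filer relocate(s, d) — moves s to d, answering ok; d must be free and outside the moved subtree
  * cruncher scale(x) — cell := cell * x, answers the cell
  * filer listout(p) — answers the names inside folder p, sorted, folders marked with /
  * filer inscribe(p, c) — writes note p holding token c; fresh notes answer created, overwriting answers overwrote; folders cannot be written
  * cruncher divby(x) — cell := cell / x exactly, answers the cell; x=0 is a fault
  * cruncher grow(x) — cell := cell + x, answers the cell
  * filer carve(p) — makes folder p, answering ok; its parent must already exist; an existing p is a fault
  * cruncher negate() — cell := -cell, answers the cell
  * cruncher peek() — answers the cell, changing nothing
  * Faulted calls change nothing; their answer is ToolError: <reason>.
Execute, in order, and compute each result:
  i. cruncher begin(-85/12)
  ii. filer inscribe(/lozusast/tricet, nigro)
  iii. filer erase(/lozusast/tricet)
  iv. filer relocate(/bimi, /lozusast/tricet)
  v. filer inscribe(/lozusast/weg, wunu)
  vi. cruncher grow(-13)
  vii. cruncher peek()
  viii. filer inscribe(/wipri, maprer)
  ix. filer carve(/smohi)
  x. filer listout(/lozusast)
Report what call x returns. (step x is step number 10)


Answer: [tricet, weg]

Derivation:
// cruncher begin(x→-85/12) -> -85/12
// filer inscribe(p→/lozusast/tricet, c→nigro) -> created
// filer erase(p→/lozusast/tricet) -> ok
// filer relocate(s→/bimi, d→/lozusast/tricet) -> ok
// filer inscribe(p→/lozusast/weg, c→wunu) -> created
// cruncher grow(x→-13) -> -241/12
// cruncher peek() -> -241/12
// filer inscribe(p→/wipri, c→maprer) -> created
// filer carve(p→/smohi) -> ok
// filer listout(p→/lozusast) -> [tricet, weg]


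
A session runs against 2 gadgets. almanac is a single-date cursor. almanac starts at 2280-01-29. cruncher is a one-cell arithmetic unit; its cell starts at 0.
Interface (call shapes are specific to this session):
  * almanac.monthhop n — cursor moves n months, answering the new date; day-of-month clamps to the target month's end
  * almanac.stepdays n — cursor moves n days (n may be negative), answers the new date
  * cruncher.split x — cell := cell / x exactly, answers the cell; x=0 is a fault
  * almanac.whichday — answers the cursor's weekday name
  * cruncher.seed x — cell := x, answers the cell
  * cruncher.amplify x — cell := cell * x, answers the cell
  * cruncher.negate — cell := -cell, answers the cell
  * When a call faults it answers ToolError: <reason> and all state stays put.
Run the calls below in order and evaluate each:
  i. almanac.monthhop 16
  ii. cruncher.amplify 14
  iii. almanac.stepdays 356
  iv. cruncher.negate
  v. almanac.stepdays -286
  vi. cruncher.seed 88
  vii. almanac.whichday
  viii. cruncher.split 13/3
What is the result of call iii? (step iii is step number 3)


CALL monthhop[16]
RET  2281-05-29
CALL amplify[14]
RET  0
CALL stepdays[356]
RET  2282-05-20
CALL negate[]
RET  0
CALL stepdays[-286]
RET  2281-08-07
CALL seed[88]
RET  88
CALL whichday[]
RET  Sunday
CALL split[13/3]
RET  264/13

Answer: 2282-05-20


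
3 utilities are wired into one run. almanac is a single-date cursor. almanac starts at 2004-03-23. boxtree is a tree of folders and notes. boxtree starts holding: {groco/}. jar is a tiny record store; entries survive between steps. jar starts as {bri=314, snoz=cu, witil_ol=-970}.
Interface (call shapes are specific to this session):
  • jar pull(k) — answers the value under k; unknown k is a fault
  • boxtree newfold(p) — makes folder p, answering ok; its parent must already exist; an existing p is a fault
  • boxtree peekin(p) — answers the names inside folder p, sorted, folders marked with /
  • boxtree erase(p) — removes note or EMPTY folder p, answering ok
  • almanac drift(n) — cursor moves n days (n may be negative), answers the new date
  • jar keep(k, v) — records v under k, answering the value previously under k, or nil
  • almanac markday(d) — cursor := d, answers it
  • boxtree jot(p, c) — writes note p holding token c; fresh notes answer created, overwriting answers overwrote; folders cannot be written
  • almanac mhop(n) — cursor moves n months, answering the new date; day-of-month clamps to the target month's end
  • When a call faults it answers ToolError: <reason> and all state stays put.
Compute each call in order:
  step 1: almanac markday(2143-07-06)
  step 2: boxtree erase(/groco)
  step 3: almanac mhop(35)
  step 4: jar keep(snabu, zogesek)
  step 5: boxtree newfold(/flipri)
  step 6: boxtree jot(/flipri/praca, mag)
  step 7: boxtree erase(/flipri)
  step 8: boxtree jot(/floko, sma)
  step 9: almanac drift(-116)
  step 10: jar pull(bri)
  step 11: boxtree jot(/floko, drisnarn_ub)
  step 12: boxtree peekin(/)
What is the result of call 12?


Answer: [flipri/, floko]

Derivation:
>> almanac markday(d='2143-07-06')
<< 2143-07-06
>> boxtree erase(p='/groco')
<< ok
>> almanac mhop(n='35')
<< 2146-06-06
>> jar keep(k='snabu', v='zogesek')
<< nil
>> boxtree newfold(p='/flipri')
<< ok
>> boxtree jot(p='/flipri/praca', c='mag')
<< created
>> boxtree erase(p='/flipri')
<< ToolError: not empty
>> boxtree jot(p='/floko', c='sma')
<< created
>> almanac drift(n='-116')
<< 2146-02-10
>> jar pull(k='bri')
<< 314
>> boxtree jot(p='/floko', c='drisnarn_ub')
<< overwrote
>> boxtree peekin(p='/')
<< [flipri/, floko]
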